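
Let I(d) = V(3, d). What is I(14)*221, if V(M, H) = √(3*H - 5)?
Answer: 221*√37 ≈ 1344.3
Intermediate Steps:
V(M, H) = √(-5 + 3*H)
I(d) = √(-5 + 3*d)
I(14)*221 = √(-5 + 3*14)*221 = √(-5 + 42)*221 = √37*221 = 221*√37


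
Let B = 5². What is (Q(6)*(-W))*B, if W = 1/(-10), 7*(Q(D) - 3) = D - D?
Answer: 15/2 ≈ 7.5000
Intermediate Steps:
Q(D) = 3 (Q(D) = 3 + (D - D)/7 = 3 + (⅐)*0 = 3 + 0 = 3)
W = -⅒ (W = 1*(-⅒) = -⅒ ≈ -0.10000)
B = 25
(Q(6)*(-W))*B = (3*(-1*(-⅒)))*25 = (3*(⅒))*25 = (3/10)*25 = 15/2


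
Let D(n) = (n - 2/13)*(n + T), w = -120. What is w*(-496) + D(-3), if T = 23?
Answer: 772940/13 ≈ 59457.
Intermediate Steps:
D(n) = (23 + n)*(-2/13 + n) (D(n) = (n - 2/13)*(n + 23) = (n - 2*1/13)*(23 + n) = (n - 2/13)*(23 + n) = (-2/13 + n)*(23 + n) = (23 + n)*(-2/13 + n))
w*(-496) + D(-3) = -120*(-496) + (-46/13 + (-3)² + (297/13)*(-3)) = 59520 + (-46/13 + 9 - 891/13) = 59520 - 820/13 = 772940/13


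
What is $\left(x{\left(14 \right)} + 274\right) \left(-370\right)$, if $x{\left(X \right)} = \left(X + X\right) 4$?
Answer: $-142820$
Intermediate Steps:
$x{\left(X \right)} = 8 X$ ($x{\left(X \right)} = 2 X 4 = 8 X$)
$\left(x{\left(14 \right)} + 274\right) \left(-370\right) = \left(8 \cdot 14 + 274\right) \left(-370\right) = \left(112 + 274\right) \left(-370\right) = 386 \left(-370\right) = -142820$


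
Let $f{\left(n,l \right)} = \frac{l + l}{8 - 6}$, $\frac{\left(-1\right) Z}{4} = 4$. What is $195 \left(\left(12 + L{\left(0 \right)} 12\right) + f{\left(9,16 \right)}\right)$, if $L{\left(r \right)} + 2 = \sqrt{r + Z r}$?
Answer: $780$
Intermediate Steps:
$Z = -16$ ($Z = \left(-4\right) 4 = -16$)
$f{\left(n,l \right)} = l$ ($f{\left(n,l \right)} = \frac{2 l}{2} = 2 l \frac{1}{2} = l$)
$L{\left(r \right)} = -2 + \sqrt{15} \sqrt{- r}$ ($L{\left(r \right)} = -2 + \sqrt{r - 16 r} = -2 + \sqrt{- 15 r} = -2 + \sqrt{15} \sqrt{- r}$)
$195 \left(\left(12 + L{\left(0 \right)} 12\right) + f{\left(9,16 \right)}\right) = 195 \left(\left(12 + \left(-2 + \sqrt{15} \sqrt{\left(-1\right) 0}\right) 12\right) + 16\right) = 195 \left(\left(12 + \left(-2 + \sqrt{15} \sqrt{0}\right) 12\right) + 16\right) = 195 \left(\left(12 + \left(-2 + \sqrt{15} \cdot 0\right) 12\right) + 16\right) = 195 \left(\left(12 + \left(-2 + 0\right) 12\right) + 16\right) = 195 \left(\left(12 - 24\right) + 16\right) = 195 \left(-12 + 16\right) = 195 \cdot 4 = 780$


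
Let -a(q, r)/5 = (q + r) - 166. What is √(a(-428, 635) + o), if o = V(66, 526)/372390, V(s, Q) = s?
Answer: I*√789672483410/62065 ≈ 14.318*I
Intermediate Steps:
o = 11/62065 (o = 66/372390 = 66*(1/372390) = 11/62065 ≈ 0.00017723)
a(q, r) = 830 - 5*q - 5*r (a(q, r) = -5*((q + r) - 166) = -5*(-166 + q + r) = 830 - 5*q - 5*r)
√(a(-428, 635) + o) = √((830 - 5*(-428) - 5*635) + 11/62065) = √((830 + 2140 - 3175) + 11/62065) = √(-205 + 11/62065) = √(-12723314/62065) = I*√789672483410/62065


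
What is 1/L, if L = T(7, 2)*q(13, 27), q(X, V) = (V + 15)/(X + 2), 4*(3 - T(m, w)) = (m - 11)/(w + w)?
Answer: 10/91 ≈ 0.10989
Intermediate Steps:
T(m, w) = 3 - (-11 + m)/(8*w) (T(m, w) = 3 - (m - 11)/(4*(w + w)) = 3 - (-11 + m)/(4*(2*w)) = 3 - (-11 + m)*1/(2*w)/4 = 3 - (-11 + m)/(8*w))
q(X, V) = (15 + V)/(2 + X)
L = 91/10 (L = ((⅛)*(11 - 1*7 + 24*2)/2)*((15 + 27)/(2 + 13)) = ((⅛)*(½)*(11 - 7 + 48))*(42/15) = ((⅛)*(½)*52)*((1/15)*42) = (13/4)*(14/5) = 91/10 ≈ 9.1000)
1/L = 1/(91/10) = 10/91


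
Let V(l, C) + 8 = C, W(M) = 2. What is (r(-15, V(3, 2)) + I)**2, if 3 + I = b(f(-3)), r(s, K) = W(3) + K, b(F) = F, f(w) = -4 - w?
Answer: 64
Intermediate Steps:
V(l, C) = -8 + C
r(s, K) = 2 + K
I = -4 (I = -3 + (-4 - 1*(-3)) = -3 + (-4 + 3) = -3 - 1 = -4)
(r(-15, V(3, 2)) + I)**2 = ((2 + (-8 + 2)) - 4)**2 = ((2 - 6) - 4)**2 = (-4 - 4)**2 = (-8)**2 = 64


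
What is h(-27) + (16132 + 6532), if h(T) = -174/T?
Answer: 204034/9 ≈ 22670.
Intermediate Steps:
h(-27) + (16132 + 6532) = -174/(-27) + (16132 + 6532) = -174*(-1/27) + 22664 = 58/9 + 22664 = 204034/9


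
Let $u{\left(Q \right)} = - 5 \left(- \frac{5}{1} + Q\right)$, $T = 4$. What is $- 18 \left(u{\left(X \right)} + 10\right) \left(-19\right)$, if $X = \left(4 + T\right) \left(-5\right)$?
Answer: $80370$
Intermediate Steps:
$X = -40$ ($X = \left(4 + 4\right) \left(-5\right) = 8 \left(-5\right) = -40$)
$u{\left(Q \right)} = 25 - 5 Q$ ($u{\left(Q \right)} = - 5 \left(\left(-5\right) 1 + Q\right) = - 5 \left(-5 + Q\right) = 25 - 5 Q$)
$- 18 \left(u{\left(X \right)} + 10\right) \left(-19\right) = - 18 \left(\left(25 - -200\right) + 10\right) \left(-19\right) = - 18 \left(\left(25 + 200\right) + 10\right) \left(-19\right) = - 18 \left(225 + 10\right) \left(-19\right) = \left(-18\right) 235 \left(-19\right) = \left(-4230\right) \left(-19\right) = 80370$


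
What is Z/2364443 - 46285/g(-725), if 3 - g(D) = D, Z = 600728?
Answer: -109000914271/1721314504 ≈ -63.324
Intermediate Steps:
g(D) = 3 - D
Z/2364443 - 46285/g(-725) = 600728/2364443 - 46285/(3 - 1*(-725)) = 600728*(1/2364443) - 46285/(3 + 725) = 600728/2364443 - 46285/728 = -109000914271/1721314504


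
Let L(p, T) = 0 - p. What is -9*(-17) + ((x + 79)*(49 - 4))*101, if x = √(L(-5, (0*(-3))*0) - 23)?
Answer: 359208 + 13635*I*√2 ≈ 3.5921e+5 + 19283.0*I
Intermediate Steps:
L(p, T) = -p
x = 3*I*√2 (x = √(-1*(-5) - 23) = √(5 - 23) = √(-18) = 3*I*√2 ≈ 4.2426*I)
-9*(-17) + ((x + 79)*(49 - 4))*101 = -9*(-17) + ((3*I*√2 + 79)*(49 - 4))*101 = 153 + ((79 + 3*I*√2)*45)*101 = 153 + (3555 + 135*I*√2)*101 = 153 + (359055 + 13635*I*√2) = 359208 + 13635*I*√2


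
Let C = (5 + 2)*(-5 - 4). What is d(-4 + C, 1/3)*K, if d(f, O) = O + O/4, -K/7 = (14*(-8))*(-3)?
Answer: -980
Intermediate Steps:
C = -63 (C = 7*(-9) = -63)
K = -2352 (K = -7*14*(-8)*(-3) = -(-784)*(-3) = -7*336 = -2352)
d(f, O) = 5*O/4 (d(f, O) = O + O*(¼) = O + O/4 = 5*O/4)
d(-4 + C, 1/3)*K = ((5/4)/3)*(-2352) = ((5/4)*(⅓))*(-2352) = (5/12)*(-2352) = -980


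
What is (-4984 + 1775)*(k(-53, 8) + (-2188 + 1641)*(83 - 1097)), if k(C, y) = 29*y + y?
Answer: -1780667682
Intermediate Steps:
k(C, y) = 30*y
(-4984 + 1775)*(k(-53, 8) + (-2188 + 1641)*(83 - 1097)) = (-4984 + 1775)*(30*8 + (-2188 + 1641)*(83 - 1097)) = -3209*(240 - 547*(-1014)) = -3209*(240 + 554658) = -3209*554898 = -1780667682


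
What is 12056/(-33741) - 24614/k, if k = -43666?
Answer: 152031839/736667253 ≈ 0.20638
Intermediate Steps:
12056/(-33741) - 24614/k = 12056/(-33741) - 24614/(-43666) = 12056*(-1/33741) - 24614*(-1/43666) = -12056/33741 + 12307/21833 = 152031839/736667253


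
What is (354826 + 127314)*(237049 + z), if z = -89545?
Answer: 71117578560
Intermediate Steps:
(354826 + 127314)*(237049 + z) = (354826 + 127314)*(237049 - 89545) = 482140*147504 = 71117578560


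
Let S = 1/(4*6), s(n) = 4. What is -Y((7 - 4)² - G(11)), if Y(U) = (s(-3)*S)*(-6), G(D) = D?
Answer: 1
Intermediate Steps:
S = 1/24 ≈ 0.041667
Y(U) = -1 (Y(U) = (4*(1/24))*(-6) = (⅙)*(-6) = -1)
-Y((7 - 4)² - G(11)) = -1*(-1) = 1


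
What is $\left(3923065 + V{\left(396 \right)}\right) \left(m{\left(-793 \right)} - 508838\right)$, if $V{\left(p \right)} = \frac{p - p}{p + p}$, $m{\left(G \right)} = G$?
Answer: $-1999315539015$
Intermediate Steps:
$V{\left(p \right)} = 0$ ($V{\left(p \right)} = \frac{0}{2 p} = 0 \frac{1}{2 p} = 0$)
$\left(3923065 + V{\left(396 \right)}\right) \left(m{\left(-793 \right)} - 508838\right) = \left(3923065 + 0\right) \left(-793 - 508838\right) = 3923065 \left(-509631\right) = -1999315539015$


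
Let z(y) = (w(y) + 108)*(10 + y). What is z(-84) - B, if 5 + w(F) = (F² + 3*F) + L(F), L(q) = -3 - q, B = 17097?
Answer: -534209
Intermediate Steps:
w(F) = -8 + F² + 2*F (w(F) = -5 + ((F² + 3*F) + (-3 - F)) = -5 + (-3 + F² + 2*F) = -8 + F² + 2*F)
z(y) = (10 + y)*(100 + y² + 2*y) (z(y) = ((-8 + y² + 2*y) + 108)*(10 + y) = (100 + y² + 2*y)*(10 + y) = (10 + y)*(100 + y² + 2*y))
z(-84) - B = (1000 + (-84)³ + 12*(-84)² + 120*(-84)) - 1*17097 = (1000 - 592704 + 12*7056 - 10080) - 17097 = (1000 - 592704 + 84672 - 10080) - 17097 = -517112 - 17097 = -534209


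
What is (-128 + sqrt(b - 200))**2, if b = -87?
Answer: (128 - I*sqrt(287))**2 ≈ 16097.0 - 4336.9*I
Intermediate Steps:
(-128 + sqrt(b - 200))**2 = (-128 + sqrt(-87 - 200))**2 = (-128 + sqrt(-287))**2 = (-128 + I*sqrt(287))**2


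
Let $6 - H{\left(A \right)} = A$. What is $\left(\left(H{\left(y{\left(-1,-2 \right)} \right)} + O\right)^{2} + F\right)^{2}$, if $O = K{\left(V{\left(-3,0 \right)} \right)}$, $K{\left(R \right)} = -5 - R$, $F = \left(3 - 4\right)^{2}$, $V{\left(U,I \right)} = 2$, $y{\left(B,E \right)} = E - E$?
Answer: $4$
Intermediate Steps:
$y{\left(B,E \right)} = 0$
$H{\left(A \right)} = 6 - A$
$F = 1$ ($F = \left(-1\right)^{2} = 1$)
$O = -7$ ($O = -5 - 2 = -7$)
$\left(\left(H{\left(y{\left(-1,-2 \right)} \right)} + O\right)^{2} + F\right)^{2} = \left(\left(\left(6 - 0\right) - 7\right)^{2} + 1\right)^{2} = \left(\left(\left(6 + 0\right) - 7\right)^{2} + 1\right)^{2} = \left(\left(6 - 7\right)^{2} + 1\right)^{2} = \left(\left(-1\right)^{2} + 1\right)^{2} = \left(1 + 1\right)^{2} = 2^{2} = 4$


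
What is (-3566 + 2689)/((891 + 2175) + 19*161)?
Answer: -877/6125 ≈ -0.14318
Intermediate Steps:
(-3566 + 2689)/((891 + 2175) + 19*161) = -877/(3066 + 3059) = -877/6125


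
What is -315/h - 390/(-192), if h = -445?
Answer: 7801/2848 ≈ 2.7391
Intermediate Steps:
-315/h - 390/(-192) = -315/(-445) - 390/(-192) = -315*(-1/445) - 390*(-1/192) = 63/89 + 65/32 = 7801/2848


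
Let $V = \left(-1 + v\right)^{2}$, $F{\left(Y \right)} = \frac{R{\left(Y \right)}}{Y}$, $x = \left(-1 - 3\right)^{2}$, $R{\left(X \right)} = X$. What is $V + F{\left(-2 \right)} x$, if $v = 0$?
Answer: $17$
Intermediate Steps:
$x = 16$ ($x = \left(-4\right)^{2} = 16$)
$F{\left(Y \right)} = 1$ ($F{\left(Y \right)} = \frac{Y}{Y} = 1$)
$V = 1$ ($V = \left(-1 + 0\right)^{2} = \left(-1\right)^{2} = 1$)
$V + F{\left(-2 \right)} x = 1 + 1 \cdot 16 = 1 + 16 = 17$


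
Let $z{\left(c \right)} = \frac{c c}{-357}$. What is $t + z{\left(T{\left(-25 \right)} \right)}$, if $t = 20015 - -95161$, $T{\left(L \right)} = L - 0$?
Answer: $\frac{41117207}{357} \approx 1.1517 \cdot 10^{5}$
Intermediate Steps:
$T{\left(L \right)} = L$ ($T{\left(L \right)} = L + 0 = L$)
$z{\left(c \right)} = - \frac{c^{2}}{357}$ ($z{\left(c \right)} = c^{2} \left(- \frac{1}{357}\right) = - \frac{c^{2}}{357}$)
$t = 115176$ ($t = 20015 + 95161 = 115176$)
$t + z{\left(T{\left(-25 \right)} \right)} = 115176 - \frac{\left(-25\right)^{2}}{357} = 115176 - \frac{625}{357} = \frac{41117207}{357}$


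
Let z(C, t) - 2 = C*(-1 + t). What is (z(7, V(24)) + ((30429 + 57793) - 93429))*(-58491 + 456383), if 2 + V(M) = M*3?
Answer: -1878846024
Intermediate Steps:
V(M) = -2 + 3*M (V(M) = -2 + M*3 = -2 + 3*M)
z(C, t) = 2 + C*(-1 + t)
(z(7, V(24)) + ((30429 + 57793) - 93429))*(-58491 + 456383) = ((2 - 1*7 + 7*(-2 + 3*24)) + ((30429 + 57793) - 93429))*(-58491 + 456383) = ((2 - 7 + 7*(-2 + 72)) + (88222 - 93429))*397892 = ((2 - 7 + 7*70) - 5207)*397892 = ((2 - 7 + 490) - 5207)*397892 = (485 - 5207)*397892 = -4722*397892 = -1878846024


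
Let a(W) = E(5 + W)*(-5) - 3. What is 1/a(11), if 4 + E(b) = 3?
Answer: ½ ≈ 0.50000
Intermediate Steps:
E(b) = -1 (E(b) = -4 + 3 = -1)
a(W) = 2 (a(W) = -1*(-5) - 3 = 5 - 3 = 2)
1/a(11) = 1/2 = ½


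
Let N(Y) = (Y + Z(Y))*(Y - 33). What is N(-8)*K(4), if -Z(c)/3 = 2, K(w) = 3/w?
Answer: 861/2 ≈ 430.50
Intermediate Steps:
Z(c) = -6 (Z(c) = -3*2 = -6)
N(Y) = (-33 + Y)*(-6 + Y) (N(Y) = (Y - 6)*(Y - 33) = (-6 + Y)*(-33 + Y) = (-33 + Y)*(-6 + Y))
N(-8)*K(4) = (198 + (-8)² - 39*(-8))*(3/4) = (198 + 64 + 312)*(3*(¼)) = 574*(¾) = 861/2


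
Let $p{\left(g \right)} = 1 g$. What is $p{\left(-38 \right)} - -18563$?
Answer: $18525$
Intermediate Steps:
$p{\left(g \right)} = g$
$p{\left(-38 \right)} - -18563 = -38 - -18563 = -38 + 18563 = 18525$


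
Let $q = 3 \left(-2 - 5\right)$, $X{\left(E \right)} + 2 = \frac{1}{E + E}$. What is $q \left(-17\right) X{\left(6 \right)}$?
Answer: $- \frac{2737}{4} \approx -684.25$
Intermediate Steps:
$X{\left(E \right)} = -2 + \frac{1}{2 E}$ ($X{\left(E \right)} = -2 + \frac{1}{E + E} = -2 + \frac{1}{2 E}$)
$q = -21$ ($q = 3 \left(-7\right) = -21$)
$q \left(-17\right) X{\left(6 \right)} = \left(-21\right) \left(-17\right) \left(-2 + \frac{1}{2 \cdot 6}\right) = 357 \left(-2 + \frac{1}{2} \cdot \frac{1}{6}\right) = 357 \left(-2 + \frac{1}{12}\right) = 357 \left(- \frac{23}{12}\right) = - \frac{2737}{4}$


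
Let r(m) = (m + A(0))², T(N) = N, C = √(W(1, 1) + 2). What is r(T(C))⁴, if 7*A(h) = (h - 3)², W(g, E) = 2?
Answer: 78310985281/5764801 ≈ 13584.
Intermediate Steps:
A(h) = (-3 + h)²/7 (A(h) = (h - 3)²/7 = (-3 + h)²/7)
C = 2 (C = √(2 + 2) = √4 = 2)
r(m) = (9/7 + m)² (r(m) = (m + (-3 + 0)²/7)² = (m + (⅐)*(-3)²)² = (m + (⅐)*9)² = (m + 9/7)² = (9/7 + m)²)
r(T(C))⁴ = ((9 + 7*2)²/49)⁴ = ((9 + 14)²/49)⁴ = ((1/49)*23²)⁴ = ((1/49)*529)⁴ = (529/49)⁴ = 78310985281/5764801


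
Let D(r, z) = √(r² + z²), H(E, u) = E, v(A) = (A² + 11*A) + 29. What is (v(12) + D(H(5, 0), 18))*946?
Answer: 288530 + 946*√349 ≈ 3.0620e+5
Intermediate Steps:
v(A) = 29 + A² + 11*A
(v(12) + D(H(5, 0), 18))*946 = ((29 + 12² + 11*12) + √(5² + 18²))*946 = ((29 + 144 + 132) + √(25 + 324))*946 = (305 + √349)*946 = 288530 + 946*√349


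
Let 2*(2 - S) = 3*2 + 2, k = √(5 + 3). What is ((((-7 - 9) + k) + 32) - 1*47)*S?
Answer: 62 - 4*√2 ≈ 56.343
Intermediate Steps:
k = 2*√2 (k = √8 = 2*√2 ≈ 2.8284)
S = -2 (S = 2 - (3*2 + 2)/2 = 2 - (6 + 2)/2 = 2 - ½*8 = 2 - 4 = -2)
((((-7 - 9) + k) + 32) - 1*47)*S = ((((-7 - 9) + 2*√2) + 32) - 1*47)*(-2) = (((-16 + 2*√2) + 32) - 47)*(-2) = ((16 + 2*√2) - 47)*(-2) = (-31 + 2*√2)*(-2) = 62 - 4*√2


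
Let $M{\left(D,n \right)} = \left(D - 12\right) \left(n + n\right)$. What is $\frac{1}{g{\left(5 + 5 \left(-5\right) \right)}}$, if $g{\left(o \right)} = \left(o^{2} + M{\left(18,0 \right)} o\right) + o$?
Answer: $\frac{1}{380} \approx 0.0026316$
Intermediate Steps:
$M{\left(D,n \right)} = 2 n \left(-12 + D\right)$ ($M{\left(D,n \right)} = \left(-12 + D\right) 2 n = 2 n \left(-12 + D\right)$)
$g{\left(o \right)} = o + o^{2}$ ($g{\left(o \right)} = \left(o^{2} + 2 \cdot 0 \left(-12 + 18\right) o\right) + o = \left(o^{2} + 2 \cdot 0 \cdot 6 o\right) + o = \left(o^{2} + 0 o\right) + o = \left(o^{2} + 0\right) + o = o^{2} + o = o + o^{2}$)
$\frac{1}{g{\left(5 + 5 \left(-5\right) \right)}} = \frac{1}{\left(5 + 5 \left(-5\right)\right) \left(1 + \left(5 + 5 \left(-5\right)\right)\right)} = \frac{1}{\left(5 - 25\right) \left(1 + \left(5 - 25\right)\right)} = \frac{1}{\left(-20\right) \left(1 - 20\right)} = \frac{1}{\left(-20\right) \left(-19\right)} = \frac{1}{380}$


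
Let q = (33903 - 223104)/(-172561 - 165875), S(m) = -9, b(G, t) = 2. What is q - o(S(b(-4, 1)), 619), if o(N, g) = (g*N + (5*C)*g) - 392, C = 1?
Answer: 323607883/112812 ≈ 2868.6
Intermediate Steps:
o(N, g) = -392 + 5*g + N*g (o(N, g) = (g*N + (5*1)*g) - 392 = (N*g + 5*g) - 392 = (5*g + N*g) - 392 = -392 + 5*g + N*g)
q = 63067/112812 (q = -189201/(-338436) = -189201*(-1/338436) = 63067/112812 ≈ 0.55904)
q - o(S(b(-4, 1)), 619) = 63067/112812 - (-392 + 5*619 - 9*619) = 63067/112812 - (-392 + 3095 - 5571) = 63067/112812 - 1*(-2868) = 63067/112812 + 2868 = 323607883/112812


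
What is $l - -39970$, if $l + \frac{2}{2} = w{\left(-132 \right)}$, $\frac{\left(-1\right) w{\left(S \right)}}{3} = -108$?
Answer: $40293$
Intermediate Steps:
$w{\left(S \right)} = 324$ ($w{\left(S \right)} = \left(-3\right) \left(-108\right) = 324$)
$l = 323$ ($l = -1 + 324 = 323$)
$l - -39970 = 323 - -39970 = 323 + 39970 = 40293$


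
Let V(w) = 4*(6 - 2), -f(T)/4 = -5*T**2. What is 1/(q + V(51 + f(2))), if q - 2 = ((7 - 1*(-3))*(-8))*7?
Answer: -1/542 ≈ -0.0018450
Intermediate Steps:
f(T) = 20*T**2 (f(T) = -(-20)*T**2 = 20*T**2)
q = -558 (q = 2 + ((7 - 1*(-3))*(-8))*7 = 2 + ((7 + 3)*(-8))*7 = 2 + (10*(-8))*7 = 2 - 80*7 = 2 - 560 = -558)
V(w) = 16 (V(w) = 4*4 = 16)
1/(q + V(51 + f(2))) = 1/(-558 + 16) = 1/(-542) = -1/542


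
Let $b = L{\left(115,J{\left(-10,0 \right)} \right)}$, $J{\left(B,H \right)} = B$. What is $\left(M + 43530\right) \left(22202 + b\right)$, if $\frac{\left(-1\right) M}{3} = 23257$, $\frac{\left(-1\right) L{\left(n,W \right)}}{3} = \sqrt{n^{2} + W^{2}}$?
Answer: $-582602682 + 393615 \sqrt{533} \approx -5.7352 \cdot 10^{8}$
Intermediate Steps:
$L{\left(n,W \right)} = - 3 \sqrt{W^{2} + n^{2}}$ ($L{\left(n,W \right)} = - 3 \sqrt{n^{2} + W^{2}} = - 3 \sqrt{W^{2} + n^{2}}$)
$b = - 15 \sqrt{533}$ ($b = - 3 \sqrt{\left(-10\right)^{2} + 115^{2}} = - 3 \sqrt{100 + 13225} = - 3 \sqrt{13325} = - 3 \cdot 5 \sqrt{533} = - 15 \sqrt{533} \approx -346.3$)
$M = -69771$ ($M = \left(-3\right) 23257 = -69771$)
$\left(M + 43530\right) \left(22202 + b\right) = \left(-69771 + 43530\right) \left(22202 - 15 \sqrt{533}\right) = - 26241 \left(22202 - 15 \sqrt{533}\right) = -582602682 + 393615 \sqrt{533}$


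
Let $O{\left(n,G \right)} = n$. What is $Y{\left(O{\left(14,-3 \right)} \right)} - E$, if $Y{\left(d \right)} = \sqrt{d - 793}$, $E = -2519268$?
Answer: $2519268 + i \sqrt{779} \approx 2.5193 \cdot 10^{6} + 27.911 i$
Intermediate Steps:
$Y{\left(d \right)} = \sqrt{-793 + d}$
$Y{\left(O{\left(14,-3 \right)} \right)} - E = \sqrt{-793 + 14} - -2519268 = \sqrt{-779} + 2519268 = i \sqrt{779} + 2519268 = 2519268 + i \sqrt{779}$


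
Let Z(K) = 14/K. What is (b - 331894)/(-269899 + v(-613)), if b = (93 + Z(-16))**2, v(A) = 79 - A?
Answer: 20698047/17229248 ≈ 1.2013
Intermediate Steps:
b = 543169/64 (b = (93 + 14/(-16))**2 = (93 + 14*(-1/16))**2 = (93 - 7/8)**2 = (737/8)**2 = 543169/64 ≈ 8487.0)
(b - 331894)/(-269899 + v(-613)) = (543169/64 - 331894)/(-269899 + (79 - 1*(-613))) = -20698047/(64*(-269899 + (79 + 613))) = -20698047/(64*(-269899 + 692)) = -20698047/64/(-269207) = -20698047/64*(-1/269207) = 20698047/17229248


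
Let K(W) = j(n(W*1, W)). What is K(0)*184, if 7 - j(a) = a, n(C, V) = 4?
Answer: 552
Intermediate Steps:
j(a) = 7 - a
K(W) = 3 (K(W) = 7 - 1*4 = 7 - 4 = 3)
K(0)*184 = 3*184 = 552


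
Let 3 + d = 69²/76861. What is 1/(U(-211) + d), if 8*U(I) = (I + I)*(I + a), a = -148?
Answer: 307444/5821240601 ≈ 5.2814e-5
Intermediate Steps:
d = -225822/76861 (d = -3 + 69²/76861 = -3 + 4761*(1/76861) = -3 + 4761/76861 = -225822/76861 ≈ -2.9381)
U(I) = I*(-148 + I)/4 (U(I) = ((I + I)*(I - 148))/8 = ((2*I)*(-148 + I))/8 = (2*I*(-148 + I))/8 = I*(-148 + I)/4)
1/(U(-211) + d) = 1/((¼)*(-211)*(-148 - 211) - 225822/76861) = 1/((¼)*(-211)*(-359) - 225822/76861) = 1/(75749/4 - 225822/76861) = 1/(5821240601/307444) = 307444/5821240601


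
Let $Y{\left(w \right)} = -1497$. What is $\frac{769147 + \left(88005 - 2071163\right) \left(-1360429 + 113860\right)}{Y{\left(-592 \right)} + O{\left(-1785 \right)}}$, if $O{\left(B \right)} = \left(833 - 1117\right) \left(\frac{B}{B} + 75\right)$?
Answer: $- \frac{2472144054049}{23081} \approx -1.0711 \cdot 10^{8}$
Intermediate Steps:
$O{\left(B \right)} = -21584$ ($O{\left(B \right)} = - 284 \left(1 + 75\right) = \left(-284\right) 76 = -21584$)
$\frac{769147 + \left(88005 - 2071163\right) \left(-1360429 + 113860\right)}{Y{\left(-592 \right)} + O{\left(-1785 \right)}} = \frac{769147 + \left(88005 - 2071163\right) \left(-1360429 + 113860\right)}{-1497 - 21584} = \frac{769147 - -2472143284902}{-23081} = \left(769147 + 2472143284902\right) \left(- \frac{1}{23081}\right) = 2472144054049 \left(- \frac{1}{23081}\right) = - \frac{2472144054049}{23081}$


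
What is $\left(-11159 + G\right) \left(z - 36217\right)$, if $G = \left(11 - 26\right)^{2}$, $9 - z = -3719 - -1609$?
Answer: $372827532$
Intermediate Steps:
$z = 2119$ ($z = 9 - \left(-3719 - -1609\right) = 9 - \left(-3719 + 1609\right) = 9 - -2110 = 9 + 2110 = 2119$)
$G = 225$ ($G = \left(-15\right)^{2} = 225$)
$\left(-11159 + G\right) \left(z - 36217\right) = \left(-11159 + 225\right) \left(2119 - 36217\right) = \left(-10934\right) \left(-34098\right) = 372827532$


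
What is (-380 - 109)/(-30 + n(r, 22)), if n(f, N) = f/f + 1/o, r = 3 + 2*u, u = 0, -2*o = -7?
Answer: 1141/67 ≈ 17.030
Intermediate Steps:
o = 7/2 (o = -½*(-7) = 7/2 ≈ 3.5000)
r = 3 (r = 3 + 2*0 = 3 + 0 = 3)
n(f, N) = 9/7 (n(f, N) = f/f + 1/(7/2) = 1 + 1*(2/7) = 1 + 2/7 = 9/7)
(-380 - 109)/(-30 + n(r, 22)) = (-380 - 109)/(-30 + 9/7) = -489/(-201/7) = -489*(-7/201) = 1141/67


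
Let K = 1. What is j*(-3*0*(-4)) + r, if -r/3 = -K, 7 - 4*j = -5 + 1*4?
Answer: 3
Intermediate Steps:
j = 2 (j = 7/4 - (-5 + 1*4)/4 = 7/4 - (-5 + 4)/4 = 7/4 - 1/4*(-1) = 7/4 + 1/4 = 2)
r = 3 (r = -(-3) = -3*(-1) = 3)
j*(-3*0*(-4)) + r = 2*(-3*0*(-4)) + 3 = 2*(0*(-4)) + 3 = 2*0 + 3 = 0 + 3 = 3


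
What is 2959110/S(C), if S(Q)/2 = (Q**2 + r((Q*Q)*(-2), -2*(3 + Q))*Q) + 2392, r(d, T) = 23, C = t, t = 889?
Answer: 295911/162632 ≈ 1.8195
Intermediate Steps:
C = 889
S(Q) = 4784 + 2*Q**2 + 46*Q (S(Q) = 2*((Q**2 + 23*Q) + 2392) = 2*(2392 + Q**2 + 23*Q) = 4784 + 2*Q**2 + 46*Q)
2959110/S(C) = 2959110/(4784 + 2*889**2 + 46*889) = 2959110/(4784 + 2*790321 + 40894) = 2959110/(4784 + 1580642 + 40894) = 2959110/1626320 = 2959110*(1/1626320) = 295911/162632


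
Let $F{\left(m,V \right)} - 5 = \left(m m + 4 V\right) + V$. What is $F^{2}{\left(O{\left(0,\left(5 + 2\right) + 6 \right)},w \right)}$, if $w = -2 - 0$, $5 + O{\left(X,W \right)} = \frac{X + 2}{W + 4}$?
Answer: $\frac{29637136}{83521} \approx 354.85$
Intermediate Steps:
$O{\left(X,W \right)} = -5 + \frac{2 + X}{4 + W}$ ($O{\left(X,W \right)} = -5 + \frac{X + 2}{W + 4} = -5 + \frac{2 + X}{4 + W}$)
$w = -2$ ($w = -2 + 0 = -2$)
$F{\left(m,V \right)} = 5 + m^{2} + 5 V$ ($F{\left(m,V \right)} = 5 + \left(\left(m m + 4 V\right) + V\right) = 5 + \left(\left(m^{2} + 4 V\right) + V\right) = 5 + \left(m^{2} + 5 V\right) = 5 + m^{2} + 5 V$)
$F^{2}{\left(O{\left(0,\left(5 + 2\right) + 6 \right)},w \right)} = \left(5 + \left(\frac{-18 + 0 - 5 \left(\left(5 + 2\right) + 6\right)}{4 + \left(\left(5 + 2\right) + 6\right)}\right)^{2} + 5 \left(-2\right)\right)^{2} = \left(5 + \left(\frac{-18 + 0 - 5 \left(7 + 6\right)}{4 + \left(7 + 6\right)}\right)^{2} - 10\right)^{2} = \left(5 + \left(\frac{-18 + 0 - 65}{4 + 13}\right)^{2} - 10\right)^{2} = \left(5 + \left(\frac{-18 + 0 - 65}{17}\right)^{2} - 10\right)^{2} = \left(5 + \left(\frac{1}{17} \left(-83\right)\right)^{2} - 10\right)^{2} = \left(5 + \left(- \frac{83}{17}\right)^{2} - 10\right)^{2} = \left(5 + \frac{6889}{289} - 10\right)^{2} = \left(\frac{5444}{289}\right)^{2} = \frac{29637136}{83521}$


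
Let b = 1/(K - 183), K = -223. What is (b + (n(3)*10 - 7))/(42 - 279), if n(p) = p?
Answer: -9337/96222 ≈ -0.097036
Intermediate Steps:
b = -1/406 (b = 1/(-223 - 183) = 1/(-406) = -1/406 ≈ -0.0024631)
(b + (n(3)*10 - 7))/(42 - 279) = (-1/406 + (3*10 - 7))/(42 - 279) = (-1/406 + (30 - 7))/(-237) = (-1/406 + 23)*(-1/237) = (9337/406)*(-1/237) = -9337/96222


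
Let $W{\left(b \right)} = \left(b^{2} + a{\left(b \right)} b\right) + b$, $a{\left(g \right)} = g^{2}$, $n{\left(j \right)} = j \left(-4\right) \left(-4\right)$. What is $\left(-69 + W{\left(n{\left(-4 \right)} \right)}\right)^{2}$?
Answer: $66657428761$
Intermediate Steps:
$n{\left(j \right)} = 16 j$ ($n{\left(j \right)} = - 4 j \left(-4\right) = 16 j$)
$W{\left(b \right)} = b + b^{2} + b^{3}$ ($W{\left(b \right)} = \left(b^{2} + b^{2} b\right) + b = \left(b^{2} + b^{3}\right) + b = b + b^{2} + b^{3}$)
$\left(-69 + W{\left(n{\left(-4 \right)} \right)}\right)^{2} = \left(-69 + 16 \left(-4\right) \left(1 + 16 \left(-4\right) + \left(16 \left(-4\right)\right)^{2}\right)\right)^{2} = \left(-69 - 64 \left(1 - 64 + \left(-64\right)^{2}\right)\right)^{2} = \left(-69 - 64 \left(1 - 64 + 4096\right)\right)^{2} = \left(-69 - 258112\right)^{2} = \left(-258181\right)^{2} = 66657428761$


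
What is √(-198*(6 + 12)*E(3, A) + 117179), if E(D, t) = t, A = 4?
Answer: √102923 ≈ 320.82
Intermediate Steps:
√(-198*(6 + 12)*E(3, A) + 117179) = √(-198*(6 + 12)*4 + 117179) = √(-3564*4 + 117179) = √(-198*72 + 117179) = √(-14256 + 117179) = √102923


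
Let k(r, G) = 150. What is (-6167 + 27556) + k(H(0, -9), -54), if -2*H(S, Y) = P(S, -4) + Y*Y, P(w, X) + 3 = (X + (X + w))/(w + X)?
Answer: 21539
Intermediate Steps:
P(w, X) = -3 + (w + 2*X)/(X + w) (P(w, X) = -3 + (X + (X + w))/(w + X) = -3 + (w + 2*X)/(X + w))
H(S, Y) = -Y²/2 - (4 - 2*S)/(2*(-4 + S)) (H(S, Y) = -((-1*(-4) - 2*S)/(-4 + S) + Y*Y)/2 = -((4 - 2*S)/(-4 + S) + Y²)/2 = -(Y² + (4 - 2*S)/(-4 + S))/2 = -Y²/2 - (4 - 2*S)/(2*(-4 + S)))
(-6167 + 27556) + k(H(0, -9), -54) = (-6167 + 27556) + 150 = 21389 + 150 = 21539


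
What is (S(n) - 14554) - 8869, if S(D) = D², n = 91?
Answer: -15142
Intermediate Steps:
(S(n) - 14554) - 8869 = (91² - 14554) - 8869 = (8281 - 14554) - 8869 = -6273 - 8869 = -15142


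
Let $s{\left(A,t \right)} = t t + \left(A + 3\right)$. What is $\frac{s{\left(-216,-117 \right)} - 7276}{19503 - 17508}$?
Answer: $\frac{1240}{399} \approx 3.1078$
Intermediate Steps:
$s{\left(A,t \right)} = 3 + A + t^{2}$ ($s{\left(A,t \right)} = t^{2} + \left(3 + A\right) = 3 + A + t^{2}$)
$\frac{s{\left(-216,-117 \right)} - 7276}{19503 - 17508} = \frac{\left(3 - 216 + \left(-117\right)^{2}\right) - 7276}{19503 - 17508} = \frac{\left(3 - 216 + 13689\right) - 7276}{1995} = \left(13476 - 7276\right) \frac{1}{1995} = 6200 \cdot \frac{1}{1995} = \frac{1240}{399}$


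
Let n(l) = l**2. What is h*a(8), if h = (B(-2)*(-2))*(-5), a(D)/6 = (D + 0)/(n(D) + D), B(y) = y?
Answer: -40/3 ≈ -13.333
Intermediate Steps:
a(D) = 6*D/(D + D**2) (a(D) = 6*((D + 0)/(D**2 + D)) = 6*(D/(D + D**2)) = 6*D/(D + D**2))
h = -20 (h = -2*(-2)*(-5) = 4*(-5) = -20)
h*a(8) = -120/(1 + 8) = -120/9 = -20*2/3 = -40/3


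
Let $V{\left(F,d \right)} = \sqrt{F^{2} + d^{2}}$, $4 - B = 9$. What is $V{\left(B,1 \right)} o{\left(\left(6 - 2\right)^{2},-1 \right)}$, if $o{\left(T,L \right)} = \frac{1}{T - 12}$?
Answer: $\frac{\sqrt{26}}{4} \approx 1.2748$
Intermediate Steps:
$B = -5$ ($B = 4 - 9 = -5$)
$o{\left(T,L \right)} = \frac{1}{-12 + T}$
$V{\left(B,1 \right)} o{\left(\left(6 - 2\right)^{2},-1 \right)} = \frac{\sqrt{\left(-5\right)^{2} + 1^{2}}}{-12 + \left(6 - 2\right)^{2}} = \frac{\sqrt{25 + 1}}{-12 + 4^{2}} = \frac{\sqrt{26}}{-12 + 16} = \frac{\sqrt{26}}{4}$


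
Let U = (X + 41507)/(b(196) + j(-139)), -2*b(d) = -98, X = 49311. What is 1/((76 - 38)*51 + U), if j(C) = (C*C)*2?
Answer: 38691/75073976 ≈ 0.00051537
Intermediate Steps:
b(d) = 49 (b(d) = -½*(-98) = 49)
j(C) = 2*C² (j(C) = C²*2 = 2*C²)
U = 90818/38691 (U = (49311 + 41507)/(49 + 2*(-139)²) = 90818/(49 + 2*19321) = 90818/(49 + 38642) = 90818/38691 ≈ 2.3473)
1/((76 - 38)*51 + U) = 1/((76 - 38)*51 + 90818/38691) = 1/(38*51 + 90818/38691) = 1/(1938 + 90818/38691) = 1/(75073976/38691) = 38691/75073976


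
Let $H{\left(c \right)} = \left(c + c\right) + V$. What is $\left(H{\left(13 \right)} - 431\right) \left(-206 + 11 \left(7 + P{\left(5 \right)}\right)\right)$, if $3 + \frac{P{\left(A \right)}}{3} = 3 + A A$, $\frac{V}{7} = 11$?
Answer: $-228288$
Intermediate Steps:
$V = 77$ ($V = 7 \cdot 11 = 77$)
$P{\left(A \right)} = 3 A^{2}$ ($P{\left(A \right)} = -9 + 3 \left(3 + A A\right) = -9 + 3 \left(3 + A^{2}\right) = -9 + \left(9 + 3 A^{2}\right) = 3 A^{2}$)
$H{\left(c \right)} = 77 + 2 c$ ($H{\left(c \right)} = \left(c + c\right) + 77 = 2 c + 77 = 77 + 2 c$)
$\left(H{\left(13 \right)} - 431\right) \left(-206 + 11 \left(7 + P{\left(5 \right)}\right)\right) = \left(\left(77 + 2 \cdot 13\right) - 431\right) \left(-206 + 11 \left(7 + 3 \cdot 5^{2}\right)\right) = \left(\left(77 + 26\right) - 431\right) \left(-206 + 11 \left(7 + 3 \cdot 25\right)\right) = \left(103 - 431\right) \left(-206 + 11 \left(7 + 75\right)\right) = - 328 \left(-206 + 11 \cdot 82\right) = - 328 \left(-206 + 902\right) = \left(-328\right) 696 = -228288$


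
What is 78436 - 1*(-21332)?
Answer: 99768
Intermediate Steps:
78436 - 1*(-21332) = 78436 + 21332 = 99768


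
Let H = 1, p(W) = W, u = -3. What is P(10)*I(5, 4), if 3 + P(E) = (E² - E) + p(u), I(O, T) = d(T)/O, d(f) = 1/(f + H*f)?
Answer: 21/10 ≈ 2.1000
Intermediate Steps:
d(f) = 1/(2*f) (d(f) = 1/(f + 1*f) = 1/(f + f) = 1/(2*f))
I(O, T) = 1/(2*O*T) (I(O, T) = (1/(2*T))/O = 1/(2*O*T))
P(E) = -6 + E² - E (P(E) = -3 + ((E² - E) - 3) = -3 + (-3 + E² - E) = -6 + E² - E)
P(10)*I(5, 4) = (-6 + 10² - 1*10)*((½)/(5*4)) = (-6 + 100 - 10)*((½)*(⅕)*(¼)) = 84*(1/40) = 21/10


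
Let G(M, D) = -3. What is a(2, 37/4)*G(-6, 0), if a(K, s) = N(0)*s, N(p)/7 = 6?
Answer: -2331/2 ≈ -1165.5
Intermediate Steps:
N(p) = 42 (N(p) = 7*6 = 42)
a(K, s) = 42*s
a(2, 37/4)*G(-6, 0) = (42*(37/4))*(-3) = (777/2)*(-3) = -2331/2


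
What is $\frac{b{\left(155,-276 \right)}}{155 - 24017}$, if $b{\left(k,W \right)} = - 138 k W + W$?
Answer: $- \frac{983894}{3977} \approx -247.4$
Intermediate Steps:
$b{\left(k,W \right)} = W - 138 W k$ ($b{\left(k,W \right)} = - 138 W k + W = W - 138 W k$)
$\frac{b{\left(155,-276 \right)}}{155 - 24017} = \frac{\left(-276\right) \left(1 - 21390\right)}{155 - 24017} = \frac{\left(-276\right) \left(1 - 21390\right)}{-23862} = \left(-276\right) \left(-21389\right) \left(- \frac{1}{23862}\right) = 5903364 \left(- \frac{1}{23862}\right) = - \frac{983894}{3977}$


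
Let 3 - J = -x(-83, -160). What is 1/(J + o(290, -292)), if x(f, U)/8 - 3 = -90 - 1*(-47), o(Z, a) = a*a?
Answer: 1/84947 ≈ 1.1772e-5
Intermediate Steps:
o(Z, a) = a**2
x(f, U) = -320 (x(f, U) = 24 + 8*(-90 - 1*(-47)) = 24 + 8*(-90 + 47) = 24 + 8*(-43) = 24 - 344 = -320)
J = -317 (J = 3 - (-1)*(-320) = 3 - 1*320 = 3 - 320 = -317)
1/(J + o(290, -292)) = 1/(-317 + (-292)**2) = 1/(-317 + 85264) = 1/84947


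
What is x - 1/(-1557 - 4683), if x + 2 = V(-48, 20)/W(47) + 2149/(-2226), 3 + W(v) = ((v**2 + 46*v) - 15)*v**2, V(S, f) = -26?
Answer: -3145459906729/1060773486240 ≈ -2.9653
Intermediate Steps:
W(v) = -3 + v**2*(-15 + v**2 + 46*v) (W(v) = -3 + ((v**2 + 46*v) - 15)*v**2 = -3 + (-15 + v**2 + 46*v)*v**2 = -3 + v**2*(-15 + v**2 + 46*v))
x = -3024644137/1019974506 (x = -2 + (-26/(-3 + 47**4 - 15*47**2 + 46*47**3) + 2149/(-2226)) = -2 + (-26/(-3 + 4879681 - 15*2209 + 46*103823) + 2149*(-1/2226)) = -2 + (-26/(-3 + 4879681 - 33135 + 4775858) - 307/318) = -2 + (-26/9622401 - 307/318) = -2 - 984695125/1019974506 = -3024644137/1019974506 ≈ -2.9654)
x - 1/(-1557 - 4683) = -3024644137/1019974506 - 1/(-1557 - 4683) = -3024644137/1019974506 - 1/(-6240) = -3024644137/1019974506 - 1*(-1/6240) = -3024644137/1019974506 + 1/6240 = -3145459906729/1060773486240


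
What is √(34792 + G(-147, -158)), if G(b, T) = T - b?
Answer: √34781 ≈ 186.50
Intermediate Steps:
√(34792 + G(-147, -158)) = √(34792 + (-158 - 1*(-147))) = √(34792 + (-158 + 147)) = √(34792 - 11) = √34781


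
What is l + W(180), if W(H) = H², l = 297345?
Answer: 329745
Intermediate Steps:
l + W(180) = 297345 + 180² = 297345 + 32400 = 329745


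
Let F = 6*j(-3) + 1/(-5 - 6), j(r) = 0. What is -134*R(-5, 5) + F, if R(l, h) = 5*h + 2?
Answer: -39799/11 ≈ -3618.1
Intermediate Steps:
R(l, h) = 2 + 5*h
F = -1/11 (F = 6*0 + 1/(-5 - 6) = 0 + 1/(-11) = 0 - 1/11 = -1/11 ≈ -0.090909)
-134*R(-5, 5) + F = -134*(2 + 5*5) - 1/11 = -134*(2 + 25) - 1/11 = -134*27 - 1/11 = -3618 - 1/11 = -39799/11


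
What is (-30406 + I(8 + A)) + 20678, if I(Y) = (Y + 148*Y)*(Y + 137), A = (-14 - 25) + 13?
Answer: -328886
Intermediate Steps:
A = -26 (A = -39 + 13 = -26)
I(Y) = 149*Y*(137 + Y) (I(Y) = (149*Y)*(137 + Y) = 149*Y*(137 + Y))
(-30406 + I(8 + A)) + 20678 = (-30406 + 149*(8 - 26)*(137 + (8 - 26))) + 20678 = (-30406 + 149*(-18)*(137 - 18)) + 20678 = (-30406 + 149*(-18)*119) + 20678 = (-30406 - 319158) + 20678 = -349564 + 20678 = -328886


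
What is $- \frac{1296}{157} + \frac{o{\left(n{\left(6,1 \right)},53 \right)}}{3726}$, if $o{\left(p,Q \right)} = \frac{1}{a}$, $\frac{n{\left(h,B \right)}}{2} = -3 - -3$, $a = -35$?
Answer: $- \frac{169011517}{20474370} \approx -8.2548$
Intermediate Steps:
$n{\left(h,B \right)} = 0$ ($n{\left(h,B \right)} = 2 \left(-3 - -3\right) = 2 \left(-3 + 3\right) = 2 \cdot 0 = 0$)
$o{\left(p,Q \right)} = - \frac{1}{35}$ ($o{\left(p,Q \right)} = \frac{1}{-35} = - \frac{1}{35}$)
$- \frac{1296}{157} + \frac{o{\left(n{\left(6,1 \right)},53 \right)}}{3726} = - \frac{1296}{157} - \frac{1}{35 \cdot 3726} = \left(-1296\right) \frac{1}{157} - \frac{1}{130410} = - \frac{1296}{157} - \frac{1}{130410} = - \frac{169011517}{20474370}$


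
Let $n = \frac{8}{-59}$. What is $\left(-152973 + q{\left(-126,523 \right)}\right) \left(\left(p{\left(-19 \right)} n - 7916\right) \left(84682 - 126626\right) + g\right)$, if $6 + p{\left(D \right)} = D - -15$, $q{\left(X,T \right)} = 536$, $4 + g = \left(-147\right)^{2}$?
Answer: $- \frac{2985876918826707}{59} \approx -5.0608 \cdot 10^{13}$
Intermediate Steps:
$g = 21605$ ($g = -4 + \left(-147\right)^{2} = -4 + 21609 = 21605$)
$n = - \frac{8}{59}$ ($n = 8 \left(- \frac{1}{59}\right) = - \frac{8}{59} \approx -0.13559$)
$p{\left(D \right)} = 9 + D$ ($p{\left(D \right)} = -6 + \left(D - -15\right) = -6 + \left(D + 15\right) = -6 + \left(15 + D\right) = 9 + D$)
$\left(-152973 + q{\left(-126,523 \right)}\right) \left(\left(p{\left(-19 \right)} n - 7916\right) \left(84682 - 126626\right) + g\right) = \left(-152973 + 536\right) \left(\left(\left(9 - 19\right) \left(- \frac{8}{59}\right) - 7916\right) \left(84682 - 126626\right) + 21605\right) = - 152437 \left(\left(\left(-10\right) \left(- \frac{8}{59}\right) - 7916\right) \left(-41944\right) + 21605\right) = - 152437 \left(\left(\frac{80}{59} - 7916\right) \left(-41944\right) + 21605\right) = - 152437 \left(\left(- \frac{466964}{59}\right) \left(-41944\right) + 21605\right) = - 152437 \left(\frac{19586338016}{59} + 21605\right) = \left(-152437\right) \frac{19587612711}{59} = - \frac{2985876918826707}{59}$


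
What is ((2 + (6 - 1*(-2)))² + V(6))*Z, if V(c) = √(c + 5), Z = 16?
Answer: 1600 + 16*√11 ≈ 1653.1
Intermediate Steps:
V(c) = √(5 + c)
((2 + (6 - 1*(-2)))² + V(6))*Z = ((2 + (6 - 1*(-2)))² + √(5 + 6))*16 = ((2 + (6 + 2))² + √11)*16 = ((2 + 8)² + √11)*16 = (10² + √11)*16 = (100 + √11)*16 = 1600 + 16*√11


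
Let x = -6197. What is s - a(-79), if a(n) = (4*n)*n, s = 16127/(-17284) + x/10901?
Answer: -4703822145551/188412884 ≈ -24966.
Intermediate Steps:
s = -282909375/188412884 (s = 16127/(-17284) - 6197/10901 = 16127*(-1/17284) - 6197*1/10901 = -16127/17284 - 6197/10901 = -282909375/188412884 ≈ -1.5015)
a(n) = 4*n**2
s - a(-79) = -282909375/188412884 - 4*(-79)**2 = -282909375/188412884 - 4*6241 = -282909375/188412884 - 1*24964 = -282909375/188412884 - 24964 = -4703822145551/188412884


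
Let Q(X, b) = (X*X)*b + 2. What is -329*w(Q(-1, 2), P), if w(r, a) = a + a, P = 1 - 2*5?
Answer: 5922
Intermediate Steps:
Q(X, b) = 2 + b*X² (Q(X, b) = X²*b + 2 = b*X² + 2 = 2 + b*X²)
P = -9 (P = 1 - 10 = -9)
w(r, a) = 2*a
-329*w(Q(-1, 2), P) = -658*(-9) = -329*(-18) = 5922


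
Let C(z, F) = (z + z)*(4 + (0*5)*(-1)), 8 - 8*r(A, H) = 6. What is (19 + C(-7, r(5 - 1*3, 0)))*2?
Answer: -74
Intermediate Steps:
r(A, H) = ¼ (r(A, H) = 1 - ⅛*6 = 1 - ¾ = ¼)
C(z, F) = 8*z (C(z, F) = (2*z)*(4 + 0*(-1)) = (2*z)*(4 + 0) = (2*z)*4 = 8*z)
(19 + C(-7, r(5 - 1*3, 0)))*2 = (19 + 8*(-7))*2 = (19 - 56)*2 = -37*2 = -74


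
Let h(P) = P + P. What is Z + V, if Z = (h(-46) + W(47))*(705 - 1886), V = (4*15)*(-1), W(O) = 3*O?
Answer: -57929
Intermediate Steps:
V = -60 (V = 60*(-1) = -60)
h(P) = 2*P
Z = -57869 (Z = (2*(-46) + 3*47)*(705 - 1886) = (-92 + 141)*(-1181) = 49*(-1181) = -57869)
Z + V = -57869 - 60 = -57929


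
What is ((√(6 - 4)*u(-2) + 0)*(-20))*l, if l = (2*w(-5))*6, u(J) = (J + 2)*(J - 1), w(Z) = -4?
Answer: 0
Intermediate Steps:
u(J) = (-1 + J)*(2 + J) (u(J) = (2 + J)*(-1 + J) = (-1 + J)*(2 + J))
l = -48 (l = (2*(-4))*6 = -8*6 = -48)
((√(6 - 4)*u(-2) + 0)*(-20))*l = ((√(6 - 4)*(-2 - 2 + (-2)²) + 0)*(-20))*(-48) = ((√2*(-2 - 2 + 4) + 0)*(-20))*(-48) = ((√2*0 + 0)*(-20))*(-48) = ((0 + 0)*(-20))*(-48) = (0*(-20))*(-48) = 0*(-48) = 0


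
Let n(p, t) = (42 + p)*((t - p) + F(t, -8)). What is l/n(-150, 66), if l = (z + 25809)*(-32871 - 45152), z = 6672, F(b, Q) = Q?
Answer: 93861669/832 ≈ 1.1281e+5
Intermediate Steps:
n(p, t) = (42 + p)*(-8 + t - p) (n(p, t) = (42 + p)*((t - p) - 8) = (42 + p)*(-8 + t - p))
l = -2534265063 (l = (6672 + 25809)*(-32871 - 45152) = 32481*(-78023) = -2534265063)
l/n(-150, 66) = -2534265063/(-336 - 1*(-150)² - 50*(-150) + 42*66 - 150*66) = -2534265063/(-336 - 1*22500 + 7500 + 2772 - 9900) = -2534265063/(-336 - 22500 + 7500 + 2772 - 9900) = -2534265063/(-22464) = -2534265063*(-1/22464) = 93861669/832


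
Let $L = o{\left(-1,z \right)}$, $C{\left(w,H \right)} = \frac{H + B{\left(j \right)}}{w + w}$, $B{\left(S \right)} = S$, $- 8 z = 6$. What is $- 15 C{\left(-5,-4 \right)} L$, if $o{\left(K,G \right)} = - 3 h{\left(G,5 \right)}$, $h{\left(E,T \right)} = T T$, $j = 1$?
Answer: $\frac{675}{2} \approx 337.5$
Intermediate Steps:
$z = - \frac{3}{4}$ ($z = \left(- \frac{1}{8}\right) 6 = - \frac{3}{4} \approx -0.75$)
$h{\left(E,T \right)} = T^{2}$
$C{\left(w,H \right)} = \frac{1 + H}{2 w}$ ($C{\left(w,H \right)} = \frac{H + 1}{w + w} = \frac{1 + H}{2 w}$)
$o{\left(K,G \right)} = -75$ ($o{\left(K,G \right)} = - 3 \cdot 5^{2} = \left(-3\right) 25 = -75$)
$L = -75$
$- 15 C{\left(-5,-4 \right)} L = - 15 \frac{1 - 4}{2 \left(-5\right)} \left(-75\right) = - 15 \cdot \frac{1}{2} \left(- \frac{1}{5}\right) \left(-3\right) \left(-75\right) = \left(-15\right) \frac{3}{10} \left(-75\right) = \left(- \frac{9}{2}\right) \left(-75\right) = \frac{675}{2}$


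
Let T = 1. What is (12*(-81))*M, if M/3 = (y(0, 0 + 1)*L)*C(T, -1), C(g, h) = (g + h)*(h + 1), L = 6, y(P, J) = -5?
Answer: 0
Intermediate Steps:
C(g, h) = (1 + h)*(g + h) (C(g, h) = (g + h)*(1 + h) = (1 + h)*(g + h))
M = 0 (M = 3*((-5*6)*(1 - 1 + (-1)**2 + 1*(-1))) = 3*(-30*(1 - 1 + 1 - 1)) = 3*(-30*0) = 3*0 = 0)
(12*(-81))*M = (12*(-81))*0 = -972*0 = 0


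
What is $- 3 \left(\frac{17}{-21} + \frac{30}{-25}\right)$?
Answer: $\frac{211}{35} \approx 6.0286$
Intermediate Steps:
$- 3 \left(\frac{17}{-21} + \frac{30}{-25}\right) = - 3 \left(17 \left(- \frac{1}{21}\right) + 30 \left(- \frac{1}{25}\right)\right) = - 3 \left(- \frac{17}{21} - \frac{6}{5}\right) = \left(-3\right) \left(- \frac{211}{105}\right) = \frac{211}{35}$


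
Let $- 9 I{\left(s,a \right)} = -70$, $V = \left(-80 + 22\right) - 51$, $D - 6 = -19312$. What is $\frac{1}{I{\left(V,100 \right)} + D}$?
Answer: $- \frac{9}{173684} \approx -5.1818 \cdot 10^{-5}$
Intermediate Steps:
$D = -19306$ ($D = 6 - 19312 = -19306$)
$V = -109$ ($V = -58 - 51 = -109$)
$I{\left(s,a \right)} = \frac{70}{9}$ ($I{\left(s,a \right)} = \left(- \frac{1}{9}\right) \left(-70\right) = \frac{70}{9}$)
$\frac{1}{I{\left(V,100 \right)} + D} = \frac{1}{\frac{70}{9} - 19306} = \frac{1}{- \frac{173684}{9}} = - \frac{9}{173684}$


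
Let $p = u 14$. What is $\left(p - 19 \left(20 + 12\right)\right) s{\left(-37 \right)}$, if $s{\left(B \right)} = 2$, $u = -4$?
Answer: $-1328$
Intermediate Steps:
$p = -56$ ($p = \left(-4\right) 14 = -56$)
$\left(p - 19 \left(20 + 12\right)\right) s{\left(-37 \right)} = \left(-56 - 19 \left(20 + 12\right)\right) 2 = \left(-56 - 608\right) 2 = \left(-664\right) 2 = -1328$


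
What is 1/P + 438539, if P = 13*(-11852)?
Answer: 67568334963/154076 ≈ 4.3854e+5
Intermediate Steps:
P = -154076
1/P + 438539 = 1/(-154076) + 438539 = -1/154076 + 438539 = 67568334963/154076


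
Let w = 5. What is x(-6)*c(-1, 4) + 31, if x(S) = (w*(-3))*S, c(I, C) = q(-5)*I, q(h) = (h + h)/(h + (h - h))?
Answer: -149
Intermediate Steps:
q(h) = 2 (q(h) = (2*h)/(h + 0) = (2*h)/h = 2)
c(I, C) = 2*I
x(S) = -15*S (x(S) = (5*(-3))*S = -15*S)
x(-6)*c(-1, 4) + 31 = (-15*(-6))*(2*(-1)) + 31 = 90*(-2) + 31 = -180 + 31 = -149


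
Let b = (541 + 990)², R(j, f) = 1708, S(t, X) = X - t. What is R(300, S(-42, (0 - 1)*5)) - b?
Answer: -2342253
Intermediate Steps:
b = 2343961 (b = 1531² = 2343961)
R(300, S(-42, (0 - 1)*5)) - b = 1708 - 1*2343961 = 1708 - 2343961 = -2342253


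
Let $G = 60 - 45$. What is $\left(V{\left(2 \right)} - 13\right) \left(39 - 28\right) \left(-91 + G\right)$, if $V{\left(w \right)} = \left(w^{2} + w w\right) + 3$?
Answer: $1672$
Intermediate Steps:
$G = 15$ ($G = 60 - 45 = 15$)
$V{\left(w \right)} = 3 + 2 w^{2}$ ($V{\left(w \right)} = \left(w^{2} + w^{2}\right) + 3 = 2 w^{2} + 3 = 3 + 2 w^{2}$)
$\left(V{\left(2 \right)} - 13\right) \left(39 - 28\right) \left(-91 + G\right) = \left(\left(3 + 2 \cdot 2^{2}\right) - 13\right) \left(39 - 28\right) \left(-91 + 15\right) = \left(\left(3 + 2 \cdot 4\right) - 13\right) 11 \left(-76\right) = \left(\left(3 + 8\right) - 13\right) 11 \left(-76\right) = \left(11 - 13\right) 11 \left(-76\right) = \left(-2\right) 11 \left(-76\right) = \left(-22\right) \left(-76\right) = 1672$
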